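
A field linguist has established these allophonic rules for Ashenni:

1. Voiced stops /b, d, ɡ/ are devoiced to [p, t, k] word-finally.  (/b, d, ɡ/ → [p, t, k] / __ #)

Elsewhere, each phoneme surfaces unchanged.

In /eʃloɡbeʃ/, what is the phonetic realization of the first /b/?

/b/ — between /ɡ/ and /e/; rule 1 does not apply here → [b].

[b]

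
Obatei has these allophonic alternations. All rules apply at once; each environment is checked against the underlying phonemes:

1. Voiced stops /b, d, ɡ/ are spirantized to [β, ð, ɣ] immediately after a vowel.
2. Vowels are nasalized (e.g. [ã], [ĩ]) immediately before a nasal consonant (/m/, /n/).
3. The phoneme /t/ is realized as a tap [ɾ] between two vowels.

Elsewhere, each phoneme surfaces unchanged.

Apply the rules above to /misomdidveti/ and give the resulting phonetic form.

/m/ (word-initial) is unaffected → [m].
/i/ — between /m/ and /s/; rule 2 does not apply here → [i].
/s/ (between /i/ and /o/) is unaffected → [s].
/o/ (between /s/ and /m/): before a nasal consonant, so rule 2 applies → [õ].
/m/ (between /o/ and /d/) is unaffected → [m].
/d/ (between /m/ and /i/) is in the target of rule 1 but the environment (immediately after a vowel) is not met → [d].
/i/ — between /d/ and /d/; rule 2 does not apply here → [i].
/d/ (between /i/ and /v/) occurs immediately after a vowel → [ð] by rule 1.
/v/ (between /d/ and /e/) is unaffected → [v].
/e/ (between /v/ and /t/) is in the target of rule 2 but the environment (before a nasal consonant) is not met → [e].
Rule 3 applies to /t/ (between /e/ and /i/: between two vowels) → [ɾ].
/i/ (word-final) is in the target of rule 2 but the environment (before a nasal consonant) is not met → [i].

[misõmdiðveɾi]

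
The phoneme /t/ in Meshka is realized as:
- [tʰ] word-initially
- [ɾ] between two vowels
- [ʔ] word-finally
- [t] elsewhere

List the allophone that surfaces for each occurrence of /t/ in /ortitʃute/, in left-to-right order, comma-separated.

[t], [t], [ɾ]

Occurrence 1 (position 3): no conditioning environment matches → elsewhere allophone [t].
Occurrence 2 (position 5): no conditioning environment matches → elsewhere allophone [t].
Occurrence 3 (position 8): between two vowels → [ɾ].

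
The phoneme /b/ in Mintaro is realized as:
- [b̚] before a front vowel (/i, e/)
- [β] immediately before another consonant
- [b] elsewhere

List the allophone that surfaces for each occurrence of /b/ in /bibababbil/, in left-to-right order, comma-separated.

Occurrence 1 (position 1): before a front vowel (/i, e/) → [b̚].
Occurrence 2 (position 3): no conditioning environment matches → elsewhere allophone [b].
Occurrence 3 (position 5): no conditioning environment matches → elsewhere allophone [b].
Occurrence 4 (position 7): immediately before another consonant → [β].
Occurrence 5 (position 8): before a front vowel (/i, e/) → [b̚].

[b̚], [b], [b], [β], [b̚]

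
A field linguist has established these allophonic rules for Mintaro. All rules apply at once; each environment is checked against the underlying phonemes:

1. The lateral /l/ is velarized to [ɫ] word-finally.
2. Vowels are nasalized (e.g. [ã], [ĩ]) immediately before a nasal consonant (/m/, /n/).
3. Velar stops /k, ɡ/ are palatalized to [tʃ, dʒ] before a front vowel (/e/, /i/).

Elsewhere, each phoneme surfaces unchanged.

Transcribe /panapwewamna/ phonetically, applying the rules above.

[pãnapwewãmna]

/p/ — not in any rule's target class → [p].
/a/ (between /p/ and /n/): before a nasal consonant, so rule 2 applies → [ã].
/n/ (between /a/ and /a/) is unaffected → [n].
/a/ (between /n/ and /p/) fails the environment for rule 2, so it stays [a].
/p/ (between /a/ and /w/): no rule targets it → [p].
/w/ (between /p/ and /e/): no rule targets it → [w].
/e/ — between /w/ and /w/; rule 2 does not apply here → [e].
/w/ (between /e/ and /a/) is unaffected → [w].
Rule 2 applies to /a/ (between /w/ and /m/: before a nasal consonant) → [ã].
/m/ (between /a/ and /n/): no rule targets it → [m].
/n/ stays [n].
/a/ (word-final) is in the target of rule 2 but the environment (before a nasal consonant) is not met → [a].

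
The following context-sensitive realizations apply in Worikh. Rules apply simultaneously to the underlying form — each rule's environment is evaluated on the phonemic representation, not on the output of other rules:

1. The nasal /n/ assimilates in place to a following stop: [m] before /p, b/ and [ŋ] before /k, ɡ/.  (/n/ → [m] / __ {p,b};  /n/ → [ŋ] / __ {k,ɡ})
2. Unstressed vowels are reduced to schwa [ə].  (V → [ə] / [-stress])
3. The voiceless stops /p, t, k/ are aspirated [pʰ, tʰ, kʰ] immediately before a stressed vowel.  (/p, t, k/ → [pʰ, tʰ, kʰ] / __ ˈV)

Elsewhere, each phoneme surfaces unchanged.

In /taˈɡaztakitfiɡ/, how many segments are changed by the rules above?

4

Segments that undergo a rule: /a/ → [ə] (rule 2); /a/ → [ə] (rule 2); /i/ → [ə] (rule 2); /i/ → [ə] (rule 2).
All other segments surface unchanged.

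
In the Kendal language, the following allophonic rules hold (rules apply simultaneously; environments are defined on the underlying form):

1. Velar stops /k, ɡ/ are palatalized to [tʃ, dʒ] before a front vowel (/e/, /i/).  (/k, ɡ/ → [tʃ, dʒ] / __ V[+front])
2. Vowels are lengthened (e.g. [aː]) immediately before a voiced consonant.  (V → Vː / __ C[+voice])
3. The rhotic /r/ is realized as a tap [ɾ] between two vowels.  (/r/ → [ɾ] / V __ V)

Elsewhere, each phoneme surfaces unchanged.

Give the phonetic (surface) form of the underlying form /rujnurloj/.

[ruːjnuːrloːj]

/r/ (word-initial): rule 3 targets it, but not between two vowels → unchanged [r].
Rule 2 applies to /u/ (between /r/ and /j/: before a voiced consonant) → [uː].
/j/ stays [j].
/n/ — not in any rule's target class → [n].
/u/ meets the environment for rule 2 (before a voiced consonant) → [uː].
/r/ (between /u/ and /l/): rule 3 targets it, but not between two vowels → unchanged [r].
/l/ — not in any rule's target class → [l].
Rule 2 applies to /o/ (between /l/ and /j/: before a voiced consonant) → [oː].
/j/ — not in any rule's target class → [j].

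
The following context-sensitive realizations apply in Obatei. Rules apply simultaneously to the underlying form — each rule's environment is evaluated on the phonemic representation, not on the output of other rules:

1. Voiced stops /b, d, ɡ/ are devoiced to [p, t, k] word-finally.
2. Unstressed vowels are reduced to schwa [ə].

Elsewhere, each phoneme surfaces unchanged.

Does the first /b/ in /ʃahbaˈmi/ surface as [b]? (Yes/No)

Yes

/b/ (between /h/ and /a/) fails the environment for rule 1, so it stays [b].
The actual realization is [b], which matches [b].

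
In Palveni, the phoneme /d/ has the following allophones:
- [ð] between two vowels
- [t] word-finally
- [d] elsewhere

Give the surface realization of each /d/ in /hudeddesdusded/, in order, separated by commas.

[ð], [d], [d], [d], [d], [t]

Occurrence 1 (position 3): between two vowels → [ð].
Occurrence 2 (position 5): no conditioning environment matches → elsewhere allophone [d].
Occurrence 3 (position 6): no conditioning environment matches → elsewhere allophone [d].
Occurrence 4 (position 9): no conditioning environment matches → elsewhere allophone [d].
Occurrence 5 (position 12): no conditioning environment matches → elsewhere allophone [d].
Occurrence 6 (position 14): word-finally → [t].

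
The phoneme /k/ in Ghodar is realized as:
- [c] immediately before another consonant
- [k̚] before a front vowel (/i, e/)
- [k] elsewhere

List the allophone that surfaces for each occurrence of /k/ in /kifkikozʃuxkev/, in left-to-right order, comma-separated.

Occurrence 1 (position 1): before a front vowel (/i, e/) → [k̚].
Occurrence 2 (position 4): before a front vowel (/i, e/) → [k̚].
Occurrence 3 (position 6): no conditioning environment matches → elsewhere allophone [k].
Occurrence 4 (position 12): before a front vowel (/i, e/) → [k̚].

[k̚], [k̚], [k], [k̚]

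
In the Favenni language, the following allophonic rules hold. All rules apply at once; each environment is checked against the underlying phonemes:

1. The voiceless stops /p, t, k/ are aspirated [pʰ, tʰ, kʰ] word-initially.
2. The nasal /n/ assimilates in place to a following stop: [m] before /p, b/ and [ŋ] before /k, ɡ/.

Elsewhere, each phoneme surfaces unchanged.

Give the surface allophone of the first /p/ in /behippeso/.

/p/ (between /i/ and /p/) is in the target of rule 1 but the environment (word-initially) is not met → [p].

[p]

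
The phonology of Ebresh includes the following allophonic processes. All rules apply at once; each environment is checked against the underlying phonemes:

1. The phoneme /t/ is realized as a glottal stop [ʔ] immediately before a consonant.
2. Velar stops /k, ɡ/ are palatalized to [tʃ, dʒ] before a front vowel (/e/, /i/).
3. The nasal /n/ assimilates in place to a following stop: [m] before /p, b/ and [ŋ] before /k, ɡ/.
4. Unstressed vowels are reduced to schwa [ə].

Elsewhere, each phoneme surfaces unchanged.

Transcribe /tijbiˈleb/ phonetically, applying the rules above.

[təjbəˈleb]

/t/ — word-initial; rule 1 does not apply here → [t].
/i/ — between /t/ and /j/, in an unstressed syllable — surfaces as [ə] (rule 4).
/i/ — between /b/ and /l/, in an unstressed syllable — surfaces as [ə] (rule 4).
/e/ (between /l/ and /b/) is in the target of rule 4 but the environment (in an unstressed syllable) is not met → [e].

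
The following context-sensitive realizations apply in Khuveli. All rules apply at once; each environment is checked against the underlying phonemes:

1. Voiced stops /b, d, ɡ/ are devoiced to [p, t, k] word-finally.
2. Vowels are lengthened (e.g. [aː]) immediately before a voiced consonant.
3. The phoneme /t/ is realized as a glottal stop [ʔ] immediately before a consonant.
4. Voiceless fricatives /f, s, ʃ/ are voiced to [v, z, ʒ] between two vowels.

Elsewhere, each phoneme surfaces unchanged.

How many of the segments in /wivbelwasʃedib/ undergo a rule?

5

Segments that undergo a rule: /i/ → [iː] (rule 2); /e/ → [eː] (rule 2); /e/ → [eː] (rule 2); /i/ → [iː] (rule 2); /b/ → [p] (rule 1).
All other segments surface unchanged.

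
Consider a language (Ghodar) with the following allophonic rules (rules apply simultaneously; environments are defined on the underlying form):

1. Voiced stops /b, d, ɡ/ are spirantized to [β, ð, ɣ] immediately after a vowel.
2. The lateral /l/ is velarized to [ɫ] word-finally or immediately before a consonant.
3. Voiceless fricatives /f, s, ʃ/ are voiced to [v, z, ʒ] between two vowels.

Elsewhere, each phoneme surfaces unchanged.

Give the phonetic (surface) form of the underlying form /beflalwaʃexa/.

/b/ (word-initial) is in the target of rule 1 but the environment (immediately after a vowel) is not met → [b].
/e/ stays [e].
/f/ (between /e/ and /l/) fails the environment for rule 3, so it stays [f].
/l/ — between /f/ and /a/; rule 2 does not apply here → [l].
/a/ stays [a].
/l/ meets the environment for rule 2 (word-finally or immediately before a consonant) → [ɫ].
/w/ — not in any rule's target class → [w].
/a/ (between /w/ and /ʃ/): no rule targets it → [a].
Rule 3 applies to /ʃ/ (between /a/ and /e/: between two vowels) → [ʒ].
/e/ — not in any rule's target class → [e].
/x/ stays [x].
/a/ stays [a].

[beflaɫwaʒexa]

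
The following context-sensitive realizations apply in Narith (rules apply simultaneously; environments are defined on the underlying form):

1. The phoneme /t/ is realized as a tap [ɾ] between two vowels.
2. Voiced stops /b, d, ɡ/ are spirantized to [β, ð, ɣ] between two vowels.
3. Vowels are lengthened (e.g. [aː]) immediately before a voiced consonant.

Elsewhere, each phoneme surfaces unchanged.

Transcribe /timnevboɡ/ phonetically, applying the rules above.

[tiːmneːvboːɡ]

/t/ (word-initial) is in the target of rule 1 but the environment (between two vowels) is not met → [t].
/i/ — between /t/ and /m/, before a voiced consonant — surfaces as [iː] (rule 3).
/m/ (between /i/ and /n/): no rule targets it → [m].
/n/ stays [n].
/e/ — between /n/ and /v/, before a voiced consonant — surfaces as [eː] (rule 3).
/v/ stays [v].
/b/ — between /v/ and /o/; rule 2 does not apply here → [b].
Rule 3 applies to /o/ (between /b/ and /ɡ/: before a voiced consonant) → [oː].
/ɡ/ (word-final) is in the target of rule 2 but the environment (between two vowels) is not met → [ɡ].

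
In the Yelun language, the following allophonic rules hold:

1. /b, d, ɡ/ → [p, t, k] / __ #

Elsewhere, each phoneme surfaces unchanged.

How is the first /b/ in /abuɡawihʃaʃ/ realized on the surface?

/b/ (between /a/ and /u/): rule 1 targets it, but not word-finally → unchanged [b].

[b]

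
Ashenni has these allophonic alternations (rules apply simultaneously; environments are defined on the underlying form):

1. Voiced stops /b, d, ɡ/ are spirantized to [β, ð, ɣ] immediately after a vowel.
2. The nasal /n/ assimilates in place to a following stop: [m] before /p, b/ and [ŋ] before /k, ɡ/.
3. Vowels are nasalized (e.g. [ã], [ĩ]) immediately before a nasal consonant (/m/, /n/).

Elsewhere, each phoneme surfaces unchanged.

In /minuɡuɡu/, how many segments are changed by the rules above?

3

Segments that undergo a rule: /i/ → [ĩ] (rule 3); /ɡ/ → [ɣ] (rule 1); /ɡ/ → [ɣ] (rule 1).
All other segments surface unchanged.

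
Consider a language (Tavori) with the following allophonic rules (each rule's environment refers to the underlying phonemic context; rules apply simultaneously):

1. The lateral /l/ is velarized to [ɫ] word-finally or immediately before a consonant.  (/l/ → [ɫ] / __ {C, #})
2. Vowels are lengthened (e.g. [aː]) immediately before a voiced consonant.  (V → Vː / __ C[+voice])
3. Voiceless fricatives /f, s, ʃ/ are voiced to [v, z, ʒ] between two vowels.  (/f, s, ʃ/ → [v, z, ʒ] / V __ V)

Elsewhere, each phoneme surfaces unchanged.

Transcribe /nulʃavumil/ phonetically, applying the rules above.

/n/ (word-initial) is unaffected → [n].
/u/ meets the environment for rule 2 (before a voiced consonant) → [uː].
/l/ (between /u/ and /ʃ/) occurs word-finally or immediately before a consonant → [ɫ] by rule 1.
/ʃ/ (between /l/ and /a/) is in the target of rule 3 but the environment (between two vowels) is not met → [ʃ].
/a/ (between /ʃ/ and /v/): before a voiced consonant, so rule 2 applies → [aː].
/v/ (between /a/ and /u/) is unaffected → [v].
/u/ (between /v/ and /m/) occurs before a voiced consonant → [uː] by rule 2.
/m/ (between /u/ and /i/) is unaffected → [m].
Rule 2 applies to /i/ (between /m/ and /l/: before a voiced consonant) → [iː].
Rule 1 applies to /l/ (word-final: word-finally or immediately before a consonant) → [ɫ].

[nuːɫʃaːvuːmiːɫ]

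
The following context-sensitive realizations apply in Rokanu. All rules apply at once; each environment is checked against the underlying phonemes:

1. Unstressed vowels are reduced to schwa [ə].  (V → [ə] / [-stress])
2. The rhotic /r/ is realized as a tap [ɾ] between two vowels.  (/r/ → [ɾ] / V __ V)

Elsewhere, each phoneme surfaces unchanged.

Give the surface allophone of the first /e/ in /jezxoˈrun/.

/e/ (between /j/ and /z/) occurs in an unstressed syllable → [ə] by rule 1.

[ə]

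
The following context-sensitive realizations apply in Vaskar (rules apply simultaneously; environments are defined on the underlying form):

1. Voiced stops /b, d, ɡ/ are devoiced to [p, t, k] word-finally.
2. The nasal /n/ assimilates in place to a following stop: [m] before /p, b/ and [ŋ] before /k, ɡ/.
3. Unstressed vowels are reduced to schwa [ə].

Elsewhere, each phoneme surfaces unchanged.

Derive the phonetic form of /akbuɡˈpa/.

[əkbəɡˈpa]

/a/ (word-initial) occurs in an unstressed syllable → [ə] by rule 3.
/k/ stays [k].
/b/ (between /k/ and /u/) is in the target of rule 1 but the environment (word-finally) is not met → [b].
/u/ (between /b/ and /ɡ/): in an unstressed syllable, so rule 3 applies → [ə].
/ɡ/ (between /u/ and /p/) is in the target of rule 1 but the environment (word-finally) is not met → [ɡ].
/p/ — not in any rule's target class → [p].
/a/ (word-final) is in the target of rule 3 but the environment (in an unstressed syllable) is not met → [a].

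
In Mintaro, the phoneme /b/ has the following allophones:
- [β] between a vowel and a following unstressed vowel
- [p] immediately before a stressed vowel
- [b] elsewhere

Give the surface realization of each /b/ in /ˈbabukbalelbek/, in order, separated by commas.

[p], [β], [b], [b]

Occurrence 1 (position 1): immediately before a stressed vowel → [p].
Occurrence 2 (position 3): between a vowel and a following unstressed vowel → [β].
Occurrence 3 (position 6): no conditioning environment matches → elsewhere allophone [b].
Occurrence 4 (position 11): no conditioning environment matches → elsewhere allophone [b].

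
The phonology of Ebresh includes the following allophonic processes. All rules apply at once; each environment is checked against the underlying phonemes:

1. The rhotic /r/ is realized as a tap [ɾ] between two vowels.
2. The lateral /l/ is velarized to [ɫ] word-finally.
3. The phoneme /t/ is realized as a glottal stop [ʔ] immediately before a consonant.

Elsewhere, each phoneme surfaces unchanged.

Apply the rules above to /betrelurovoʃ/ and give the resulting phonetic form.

/b/ — not in any rule's target class → [b].
/e/ (between /b/ and /t/): no rule targets it → [e].
/t/ meets the environment for rule 3 (immediately before a consonant) → [ʔ].
/r/ (between /t/ and /e/): rule 1 targets it, but not between two vowels → unchanged [r].
/e/ (between /r/ and /l/) is unaffected → [e].
/l/ (between /e/ and /u/) is in the target of rule 2 but the environment (word-finally) is not met → [l].
/u/ stays [u].
/r/ (between /u/ and /o/) occurs between two vowels → [ɾ] by rule 1.
/o/ (between /r/ and /v/): no rule targets it → [o].
/v/ stays [v].
/o/ (between /v/ and /ʃ/) is unaffected → [o].
/ʃ/ — not in any rule's target class → [ʃ].

[beʔreluɾovoʃ]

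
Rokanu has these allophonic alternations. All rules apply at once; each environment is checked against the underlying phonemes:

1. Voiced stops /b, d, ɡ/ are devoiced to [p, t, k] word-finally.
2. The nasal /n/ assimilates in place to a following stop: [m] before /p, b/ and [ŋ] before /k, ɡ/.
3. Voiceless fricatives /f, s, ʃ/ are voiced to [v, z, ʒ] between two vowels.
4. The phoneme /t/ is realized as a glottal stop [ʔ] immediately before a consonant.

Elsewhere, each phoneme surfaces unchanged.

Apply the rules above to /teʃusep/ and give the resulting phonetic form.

[teʒuzep]

/t/ — word-initial; rule 4 does not apply here → [t].
/e/ (between /t/ and /ʃ/): no rule targets it → [e].
/ʃ/ (between /e/ and /u/) occurs between two vowels → [ʒ] by rule 3.
/u/ (between /ʃ/ and /s/): no rule targets it → [u].
/s/ (between /u/ and /e/) occurs between two vowels → [z] by rule 3.
/e/ (between /s/ and /p/): no rule targets it → [e].
/p/ (word-final) is unaffected → [p].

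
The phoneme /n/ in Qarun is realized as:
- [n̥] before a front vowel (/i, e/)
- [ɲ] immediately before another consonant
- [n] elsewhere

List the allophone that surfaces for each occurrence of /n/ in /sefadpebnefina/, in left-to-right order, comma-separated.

[n̥], [n]

Occurrence 1 (position 9): before a front vowel (/i, e/) → [n̥].
Occurrence 2 (position 13): no conditioning environment matches → elsewhere allophone [n].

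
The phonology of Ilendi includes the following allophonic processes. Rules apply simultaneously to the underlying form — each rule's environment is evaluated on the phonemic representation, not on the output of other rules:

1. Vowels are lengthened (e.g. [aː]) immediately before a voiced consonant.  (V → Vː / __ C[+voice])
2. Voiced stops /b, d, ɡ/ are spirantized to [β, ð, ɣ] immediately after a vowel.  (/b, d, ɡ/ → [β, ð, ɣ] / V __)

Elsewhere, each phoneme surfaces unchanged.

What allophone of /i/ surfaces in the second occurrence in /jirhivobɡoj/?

[iː]

/i/ — between /h/ and /v/, before a voiced consonant — surfaces as [iː] (rule 1).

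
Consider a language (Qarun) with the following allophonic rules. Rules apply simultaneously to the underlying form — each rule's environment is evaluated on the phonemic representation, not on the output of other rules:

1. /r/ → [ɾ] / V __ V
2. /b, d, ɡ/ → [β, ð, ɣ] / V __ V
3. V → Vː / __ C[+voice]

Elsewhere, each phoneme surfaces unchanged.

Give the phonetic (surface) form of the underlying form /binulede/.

[biːnuːleːðe]

/b/ — word-initial; rule 2 does not apply here → [b].
/i/ — between /b/ and /n/, before a voiced consonant — surfaces as [iː] (rule 3).
/n/ (between /i/ and /u/) is unaffected → [n].
/u/ (between /n/ and /l/): before a voiced consonant, so rule 3 applies → [uː].
/l/ stays [l].
/e/ meets the environment for rule 3 (before a voiced consonant) → [eː].
/d/ meets the environment for rule 2 (between two vowels) → [ð].
/e/ (word-final) fails the environment for rule 3, so it stays [e].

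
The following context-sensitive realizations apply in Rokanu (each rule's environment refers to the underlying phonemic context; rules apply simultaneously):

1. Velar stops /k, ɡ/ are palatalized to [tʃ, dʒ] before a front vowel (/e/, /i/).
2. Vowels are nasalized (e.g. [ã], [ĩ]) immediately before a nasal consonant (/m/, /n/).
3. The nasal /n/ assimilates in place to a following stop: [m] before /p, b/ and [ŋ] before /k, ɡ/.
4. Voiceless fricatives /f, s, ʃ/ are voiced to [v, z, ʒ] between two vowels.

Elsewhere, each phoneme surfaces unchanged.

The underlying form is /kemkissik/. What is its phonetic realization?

[tʃẽmtʃissik]

/k/ (word-initial): before a front vowel, so rule 1 applies → [tʃ].
/e/ (between /k/ and /m/): before a nasal consonant, so rule 2 applies → [ẽ].
/k/ — between /m/ and /i/, before a front vowel — surfaces as [tʃ] (rule 1).
/i/ (between /k/ and /s/) is in the target of rule 2 but the environment (before a nasal consonant) is not met → [i].
/s/ (between /i/ and /s/) is in the target of rule 4 but the environment (between two vowels) is not met → [s].
/s/ — between /s/ and /i/; rule 4 does not apply here → [s].
/i/ (between /s/ and /k/): rule 2 targets it, but not before a nasal consonant → unchanged [i].
/k/ (word-final): rule 1 targets it, but not before a front vowel → unchanged [k].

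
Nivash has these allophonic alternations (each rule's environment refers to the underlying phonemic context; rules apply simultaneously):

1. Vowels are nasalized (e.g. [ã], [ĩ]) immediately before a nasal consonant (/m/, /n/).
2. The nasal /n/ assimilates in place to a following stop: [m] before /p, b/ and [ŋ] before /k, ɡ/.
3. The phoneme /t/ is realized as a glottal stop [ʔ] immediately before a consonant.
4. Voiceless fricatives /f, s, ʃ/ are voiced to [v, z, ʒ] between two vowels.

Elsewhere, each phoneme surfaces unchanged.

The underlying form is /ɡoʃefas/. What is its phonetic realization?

[ɡoʒevas]

/ɡ/ (word-initial) is unaffected → [ɡ].
/o/ (between /ɡ/ and /ʃ/) fails the environment for rule 1, so it stays [o].
/ʃ/ — between /o/ and /e/, between two vowels — surfaces as [ʒ] (rule 4).
/e/ (between /ʃ/ and /f/) is in the target of rule 1 but the environment (before a nasal consonant) is not met → [e].
/f/ (between /e/ and /a/): between two vowels, so rule 4 applies → [v].
/a/ (between /f/ and /s/) is in the target of rule 1 but the environment (before a nasal consonant) is not met → [a].
/s/ (word-final): rule 4 targets it, but not between two vowels → unchanged [s].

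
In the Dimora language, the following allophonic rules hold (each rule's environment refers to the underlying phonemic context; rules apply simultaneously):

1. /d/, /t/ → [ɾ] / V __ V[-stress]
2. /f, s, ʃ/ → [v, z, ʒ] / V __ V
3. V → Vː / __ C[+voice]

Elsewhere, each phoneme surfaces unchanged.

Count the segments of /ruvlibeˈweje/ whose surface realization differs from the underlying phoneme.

4

Segments that undergo a rule: /u/ → [uː] (rule 3); /i/ → [iː] (rule 3); /e/ → [eː] (rule 3); /e/ → [eː] (rule 3).
All other segments surface unchanged.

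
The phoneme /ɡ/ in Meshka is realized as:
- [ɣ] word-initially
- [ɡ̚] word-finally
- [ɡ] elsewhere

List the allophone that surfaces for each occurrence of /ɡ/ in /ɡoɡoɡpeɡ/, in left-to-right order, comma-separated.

[ɣ], [ɡ], [ɡ], [ɡ̚]

Occurrence 1 (position 1): word-initially → [ɣ].
Occurrence 2 (position 3): no conditioning environment matches → elsewhere allophone [ɡ].
Occurrence 3 (position 5): no conditioning environment matches → elsewhere allophone [ɡ].
Occurrence 4 (position 8): word-finally → [ɡ̚].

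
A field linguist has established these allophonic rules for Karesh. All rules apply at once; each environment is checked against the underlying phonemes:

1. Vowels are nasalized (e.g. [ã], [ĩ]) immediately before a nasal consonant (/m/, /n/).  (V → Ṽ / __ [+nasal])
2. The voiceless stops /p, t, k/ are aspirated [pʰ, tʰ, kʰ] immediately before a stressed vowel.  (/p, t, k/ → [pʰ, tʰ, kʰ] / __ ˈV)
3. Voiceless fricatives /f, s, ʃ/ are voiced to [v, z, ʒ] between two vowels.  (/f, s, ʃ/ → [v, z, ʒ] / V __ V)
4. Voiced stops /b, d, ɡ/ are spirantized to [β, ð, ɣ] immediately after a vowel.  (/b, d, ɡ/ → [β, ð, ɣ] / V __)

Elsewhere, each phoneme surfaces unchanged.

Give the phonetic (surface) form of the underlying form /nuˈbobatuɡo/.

/n/ (word-initial): no rule targets it → [n].
/u/ — between /n/ and /b/; rule 1 does not apply here → [u].
/b/ (between /u/ and /o/): immediately after a vowel, so rule 4 applies → [β].
/o/ (between /b/ and /b/) fails the environment for rule 1, so it stays [o].
/b/ — between /o/ and /a/, immediately after a vowel — surfaces as [β] (rule 4).
/a/ (between /b/ and /t/): rule 1 targets it, but not before a nasal consonant → unchanged [a].
/t/ (between /a/ and /u/) fails the environment for rule 2, so it stays [t].
/u/ (between /t/ and /ɡ/): rule 1 targets it, but not before a nasal consonant → unchanged [u].
/ɡ/ (between /u/ and /o/): immediately after a vowel, so rule 4 applies → [ɣ].
/o/ (word-final) fails the environment for rule 1, so it stays [o].

[nuˈβoβatuɣo]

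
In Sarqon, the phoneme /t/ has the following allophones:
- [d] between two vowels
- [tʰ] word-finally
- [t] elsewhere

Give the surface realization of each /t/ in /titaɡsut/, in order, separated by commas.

[t], [d], [tʰ]

Occurrence 1 (position 1): no conditioning environment matches → elsewhere allophone [t].
Occurrence 2 (position 3): between two vowels → [d].
Occurrence 3 (position 8): word-finally → [tʰ].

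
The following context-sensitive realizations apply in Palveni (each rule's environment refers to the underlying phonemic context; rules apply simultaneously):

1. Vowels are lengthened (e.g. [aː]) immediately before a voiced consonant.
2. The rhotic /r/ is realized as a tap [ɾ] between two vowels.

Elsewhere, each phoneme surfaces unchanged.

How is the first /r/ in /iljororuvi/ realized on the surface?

[ɾ]

Rule 2 applies to /r/ (between /o/ and /o/: between two vowels) → [ɾ].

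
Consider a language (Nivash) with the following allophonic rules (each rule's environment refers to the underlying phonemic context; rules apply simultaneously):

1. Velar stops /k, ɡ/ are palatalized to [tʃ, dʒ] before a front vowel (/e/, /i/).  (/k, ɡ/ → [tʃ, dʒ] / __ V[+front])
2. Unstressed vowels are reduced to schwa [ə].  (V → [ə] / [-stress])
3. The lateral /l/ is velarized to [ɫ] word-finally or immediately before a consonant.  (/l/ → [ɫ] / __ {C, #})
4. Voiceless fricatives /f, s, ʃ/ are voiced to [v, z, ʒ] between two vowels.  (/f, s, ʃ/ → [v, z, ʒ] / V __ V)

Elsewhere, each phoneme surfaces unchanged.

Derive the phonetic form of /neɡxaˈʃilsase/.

[nəɡxəˈʒiɫsəzə]

/e/ meets the environment for rule 2 (in an unstressed syllable) → [ə].
/ɡ/ — between /e/ and /x/; rule 1 does not apply here → [ɡ].
Rule 2 applies to /a/ (between /x/ and /ʃ/: in an unstressed syllable) → [ə].
Rule 4 applies to /ʃ/ (between /a/ and /i/: between two vowels) → [ʒ].
/i/ (between /ʃ/ and /l/): rule 2 targets it, but not in an unstressed syllable → unchanged [i].
/l/ (between /i/ and /s/): word-finally or immediately before a consonant, so rule 3 applies → [ɫ].
/s/ (between /l/ and /a/): rule 4 targets it, but not between two vowels → unchanged [s].
/a/ — between /s/ and /s/, in an unstressed syllable — surfaces as [ə] (rule 2).
Rule 4 applies to /s/ (between /a/ and /e/: between two vowels) → [z].
/e/ meets the environment for rule 2 (in an unstressed syllable) → [ə].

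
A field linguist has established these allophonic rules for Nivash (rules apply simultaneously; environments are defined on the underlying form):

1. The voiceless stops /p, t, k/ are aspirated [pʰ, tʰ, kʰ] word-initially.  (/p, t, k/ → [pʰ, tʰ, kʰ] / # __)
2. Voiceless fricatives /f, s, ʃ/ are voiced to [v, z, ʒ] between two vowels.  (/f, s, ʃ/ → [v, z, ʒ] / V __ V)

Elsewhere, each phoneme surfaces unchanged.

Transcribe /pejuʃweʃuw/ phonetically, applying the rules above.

Rule 1 applies to /p/ (word-initial: word-initially) → [pʰ].
/e/ (between /p/ and /j/) is unaffected → [e].
/j/ (between /e/ and /u/) is unaffected → [j].
/u/ (between /j/ and /ʃ/): no rule targets it → [u].
/ʃ/ (between /u/ and /w/) is in the target of rule 2 but the environment (between two vowels) is not met → [ʃ].
/w/ (between /ʃ/ and /e/) is unaffected → [w].
/e/ — not in any rule's target class → [e].
/ʃ/ (between /e/ and /u/) occurs between two vowels → [ʒ] by rule 2.
/u/ (between /ʃ/ and /w/) is unaffected → [u].
/w/ (word-final): no rule targets it → [w].

[pʰejuʃweʒuw]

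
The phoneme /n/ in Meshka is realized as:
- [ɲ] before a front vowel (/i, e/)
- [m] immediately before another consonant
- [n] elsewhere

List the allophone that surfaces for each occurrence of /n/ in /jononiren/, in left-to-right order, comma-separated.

Occurrence 1 (position 3): no conditioning environment matches → elsewhere allophone [n].
Occurrence 2 (position 5): before a front vowel (/i, e/) → [ɲ].
Occurrence 3 (position 9): no conditioning environment matches → elsewhere allophone [n].

[n], [ɲ], [n]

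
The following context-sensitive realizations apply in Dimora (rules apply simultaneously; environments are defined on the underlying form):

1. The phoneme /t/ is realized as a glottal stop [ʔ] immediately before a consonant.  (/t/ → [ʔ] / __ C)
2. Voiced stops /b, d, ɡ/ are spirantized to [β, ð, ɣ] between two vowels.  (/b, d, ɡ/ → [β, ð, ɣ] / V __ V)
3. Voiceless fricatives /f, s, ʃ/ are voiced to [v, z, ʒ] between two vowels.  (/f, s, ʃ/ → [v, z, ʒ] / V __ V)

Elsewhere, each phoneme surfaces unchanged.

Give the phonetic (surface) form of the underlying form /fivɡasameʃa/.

[fivɡazameʒa]

/f/ (word-initial) fails the environment for rule 3, so it stays [f].
/i/ — not in any rule's target class → [i].
/v/ stays [v].
/ɡ/ (between /v/ and /a/) is in the target of rule 2 but the environment (between two vowels) is not met → [ɡ].
/a/ (between /ɡ/ and /s/): no rule targets it → [a].
/s/ (between /a/ and /a/): between two vowels, so rule 3 applies → [z].
/a/ (between /s/ and /m/): no rule targets it → [a].
/m/ (between /a/ and /e/) is unaffected → [m].
/e/ — not in any rule's target class → [e].
/ʃ/ meets the environment for rule 3 (between two vowels) → [ʒ].
/a/ (word-final): no rule targets it → [a].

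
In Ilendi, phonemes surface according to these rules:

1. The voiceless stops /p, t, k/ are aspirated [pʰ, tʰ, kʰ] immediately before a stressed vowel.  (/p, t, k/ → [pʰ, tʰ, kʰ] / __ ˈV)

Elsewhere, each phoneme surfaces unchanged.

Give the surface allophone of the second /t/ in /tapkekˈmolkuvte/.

[t]

/t/ — between /v/ and /e/; rule 1 does not apply here → [t].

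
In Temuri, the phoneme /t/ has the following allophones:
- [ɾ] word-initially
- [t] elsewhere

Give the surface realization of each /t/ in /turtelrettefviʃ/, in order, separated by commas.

Occurrence 1 (position 1): word-initially → [ɾ].
Occurrence 2 (position 4): no conditioning environment matches → elsewhere allophone [t].
Occurrence 3 (position 9): no conditioning environment matches → elsewhere allophone [t].
Occurrence 4 (position 10): no conditioning environment matches → elsewhere allophone [t].

[ɾ], [t], [t], [t]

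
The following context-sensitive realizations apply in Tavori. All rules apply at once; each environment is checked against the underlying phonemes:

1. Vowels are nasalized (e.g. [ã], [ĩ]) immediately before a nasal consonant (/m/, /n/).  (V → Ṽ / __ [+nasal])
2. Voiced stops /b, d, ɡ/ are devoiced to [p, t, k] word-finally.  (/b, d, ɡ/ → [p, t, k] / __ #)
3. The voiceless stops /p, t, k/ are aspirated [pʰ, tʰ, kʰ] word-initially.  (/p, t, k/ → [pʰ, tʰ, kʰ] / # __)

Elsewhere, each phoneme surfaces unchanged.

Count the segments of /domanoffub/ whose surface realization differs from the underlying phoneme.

3

Segments that undergo a rule: /o/ → [õ] (rule 1); /a/ → [ã] (rule 1); /b/ → [p] (rule 2).
All other segments surface unchanged.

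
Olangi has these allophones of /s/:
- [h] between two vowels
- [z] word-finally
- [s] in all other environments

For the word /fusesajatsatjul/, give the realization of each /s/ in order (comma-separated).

Occurrence 1 (position 3): between two vowels → [h].
Occurrence 2 (position 5): between two vowels → [h].
Occurrence 3 (position 10): no conditioning environment matches → elsewhere allophone [s].

[h], [h], [s]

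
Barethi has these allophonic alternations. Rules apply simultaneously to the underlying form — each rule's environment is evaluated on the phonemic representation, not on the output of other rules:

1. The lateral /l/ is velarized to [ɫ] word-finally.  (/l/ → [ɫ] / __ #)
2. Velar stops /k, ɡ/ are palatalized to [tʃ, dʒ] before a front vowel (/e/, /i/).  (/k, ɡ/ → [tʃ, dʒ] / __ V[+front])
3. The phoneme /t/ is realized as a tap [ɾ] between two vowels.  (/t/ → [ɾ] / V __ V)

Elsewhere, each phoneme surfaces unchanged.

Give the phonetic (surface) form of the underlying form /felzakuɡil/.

[felzakudʒiɫ]

/f/ (word-initial) is unaffected → [f].
/e/ (between /f/ and /l/) is unaffected → [e].
/l/ (between /e/ and /z/) is in the target of rule 1 but the environment (word-finally) is not met → [l].
/z/ (between /l/ and /a/): no rule targets it → [z].
/a/ — not in any rule's target class → [a].
/k/ — between /a/ and /u/; rule 2 does not apply here → [k].
/u/ (between /k/ and /ɡ/): no rule targets it → [u].
/ɡ/ (between /u/ and /i/): before a front vowel, so rule 2 applies → [dʒ].
/i/ stays [i].
/l/ (word-final): word-finally, so rule 1 applies → [ɫ].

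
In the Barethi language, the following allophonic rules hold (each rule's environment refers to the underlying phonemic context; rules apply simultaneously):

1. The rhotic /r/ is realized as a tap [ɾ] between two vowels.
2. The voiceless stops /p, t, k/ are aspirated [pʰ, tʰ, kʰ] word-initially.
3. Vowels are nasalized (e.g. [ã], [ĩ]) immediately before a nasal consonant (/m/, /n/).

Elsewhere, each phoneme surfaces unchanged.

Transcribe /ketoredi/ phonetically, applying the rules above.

[kʰetoɾedi]

Rule 2 applies to /k/ (word-initial: word-initially) → [kʰ].
/e/ (between /k/ and /t/) fails the environment for rule 3, so it stays [e].
/t/ (between /e/ and /o/): rule 2 targets it, but not word-initially → unchanged [t].
/o/ (between /t/ and /r/): rule 3 targets it, but not before a nasal consonant → unchanged [o].
/r/ meets the environment for rule 1 (between two vowels) → [ɾ].
/e/ — between /r/ and /d/; rule 3 does not apply here → [e].
/d/ (between /e/ and /i/) is unaffected → [d].
/i/ — word-final; rule 3 does not apply here → [i].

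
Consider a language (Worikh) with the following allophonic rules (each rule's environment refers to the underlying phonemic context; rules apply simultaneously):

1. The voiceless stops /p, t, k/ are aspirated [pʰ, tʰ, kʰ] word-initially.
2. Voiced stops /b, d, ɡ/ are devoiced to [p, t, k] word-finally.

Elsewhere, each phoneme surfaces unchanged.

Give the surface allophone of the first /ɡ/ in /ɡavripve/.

[ɡ]

/ɡ/ (word-initial): rule 2 targets it, but not word-finally → unchanged [ɡ].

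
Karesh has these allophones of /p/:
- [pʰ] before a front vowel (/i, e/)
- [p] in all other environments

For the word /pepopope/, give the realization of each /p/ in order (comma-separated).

Occurrence 1 (position 1): before a front vowel (/i, e/) → [pʰ].
Occurrence 2 (position 3): no conditioning environment matches → elsewhere allophone [p].
Occurrence 3 (position 5): no conditioning environment matches → elsewhere allophone [p].
Occurrence 4 (position 7): before a front vowel (/i, e/) → [pʰ].

[pʰ], [p], [p], [pʰ]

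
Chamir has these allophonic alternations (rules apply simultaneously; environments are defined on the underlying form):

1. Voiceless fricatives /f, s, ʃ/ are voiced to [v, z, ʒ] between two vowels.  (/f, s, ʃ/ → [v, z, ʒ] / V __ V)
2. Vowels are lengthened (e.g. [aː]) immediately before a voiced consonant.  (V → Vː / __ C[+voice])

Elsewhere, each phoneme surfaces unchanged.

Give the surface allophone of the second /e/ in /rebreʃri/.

[e]

/e/ (between /r/ and /ʃ/): rule 2 targets it, but not before a voiced consonant → unchanged [e].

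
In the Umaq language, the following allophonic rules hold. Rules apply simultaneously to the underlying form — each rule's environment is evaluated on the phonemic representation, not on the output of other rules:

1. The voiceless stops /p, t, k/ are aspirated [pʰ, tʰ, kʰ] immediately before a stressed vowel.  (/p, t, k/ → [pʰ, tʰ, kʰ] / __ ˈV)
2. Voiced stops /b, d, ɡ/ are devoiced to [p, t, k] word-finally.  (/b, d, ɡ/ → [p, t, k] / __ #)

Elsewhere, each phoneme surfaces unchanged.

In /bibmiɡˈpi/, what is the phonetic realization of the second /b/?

/b/ (between /i/ and /m/) is in the target of rule 2 but the environment (word-finally) is not met → [b].

[b]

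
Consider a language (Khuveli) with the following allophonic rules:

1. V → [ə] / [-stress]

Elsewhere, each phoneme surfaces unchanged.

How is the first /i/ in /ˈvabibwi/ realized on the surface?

/i/ — between /b/ and /b/, in an unstressed syllable — surfaces as [ə] (rule 1).

[ə]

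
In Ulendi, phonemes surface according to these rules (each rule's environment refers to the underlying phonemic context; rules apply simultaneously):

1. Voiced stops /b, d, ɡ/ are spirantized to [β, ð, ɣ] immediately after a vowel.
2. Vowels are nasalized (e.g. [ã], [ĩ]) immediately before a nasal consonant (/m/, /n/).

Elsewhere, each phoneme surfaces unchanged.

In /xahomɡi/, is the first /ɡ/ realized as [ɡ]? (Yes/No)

Yes

/ɡ/ — between /m/ and /i/; rule 1 does not apply here → [ɡ].
The actual realization is [ɡ], which matches [ɡ].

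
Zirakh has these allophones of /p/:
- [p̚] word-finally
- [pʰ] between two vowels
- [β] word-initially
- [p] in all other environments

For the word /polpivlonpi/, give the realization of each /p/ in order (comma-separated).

[β], [p], [p]

Occurrence 1 (position 1): word-initially → [β].
Occurrence 2 (position 4): no conditioning environment matches → elsewhere allophone [p].
Occurrence 3 (position 10): no conditioning environment matches → elsewhere allophone [p].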